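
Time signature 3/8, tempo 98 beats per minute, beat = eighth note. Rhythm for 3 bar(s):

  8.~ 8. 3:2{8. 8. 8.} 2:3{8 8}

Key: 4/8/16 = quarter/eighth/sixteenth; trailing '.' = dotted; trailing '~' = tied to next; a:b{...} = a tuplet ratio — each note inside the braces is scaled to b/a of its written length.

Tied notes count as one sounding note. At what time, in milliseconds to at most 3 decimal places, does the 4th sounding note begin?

note 4 onset = 5b = 3061.224ms

1. 0.0ms @ 0 + 1836.735ms (3)
2. 1836.735ms @ 3 + 612.245ms (1)
3. 2448.98ms @ 4 + 612.245ms (1)
4. 3061.224ms @ 5 + 612.245ms (1)
5. 3673.469ms @ 6 + 918.367ms (3/2)
6. 4591.837ms @ 15/2 + 918.367ms (3/2)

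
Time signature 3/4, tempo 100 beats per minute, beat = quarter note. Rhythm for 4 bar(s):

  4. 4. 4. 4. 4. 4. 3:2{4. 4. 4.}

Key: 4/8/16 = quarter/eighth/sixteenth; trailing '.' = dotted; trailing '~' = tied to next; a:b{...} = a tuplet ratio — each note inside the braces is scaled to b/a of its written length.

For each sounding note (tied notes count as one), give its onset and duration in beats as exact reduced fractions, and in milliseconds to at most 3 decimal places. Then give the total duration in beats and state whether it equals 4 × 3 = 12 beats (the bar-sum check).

1) 0.0ms=0b +900.0ms=3/2b
2) 900.0ms=3/2b +900.0ms=3/2b
3) 1800.0ms=3b +900.0ms=3/2b
4) 2700.0ms=9/2b +900.0ms=3/2b
5) 3600.0ms=6b +900.0ms=3/2b
6) 4500.0ms=15/2b +900.0ms=3/2b
7) 5400.0ms=9b +600.0ms=1b
8) 6000.0ms=10b +600.0ms=1b
9) 6600.0ms=11b +600.0ms=1b
Σ=12b of 12 (100bpm 3/4) — PASS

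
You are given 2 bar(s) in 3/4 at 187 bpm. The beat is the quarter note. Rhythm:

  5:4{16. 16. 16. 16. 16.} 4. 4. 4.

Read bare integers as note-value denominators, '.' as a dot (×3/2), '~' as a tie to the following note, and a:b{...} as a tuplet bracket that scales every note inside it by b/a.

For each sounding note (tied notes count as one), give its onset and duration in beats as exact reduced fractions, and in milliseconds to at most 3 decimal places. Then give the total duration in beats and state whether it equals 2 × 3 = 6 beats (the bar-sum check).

1) 0.0ms=0b +96.257ms=3/10b
2) 96.257ms=3/10b +96.257ms=3/10b
3) 192.513ms=3/5b +96.257ms=3/10b
4) 288.77ms=9/10b +96.257ms=3/10b
5) 385.027ms=6/5b +96.257ms=3/10b
6) 481.283ms=3/2b +481.283ms=3/2b
7) 962.567ms=3b +481.283ms=3/2b
8) 1443.85ms=9/2b +481.283ms=3/2b
Σ=6b of 6 (187bpm 3/4) — PASS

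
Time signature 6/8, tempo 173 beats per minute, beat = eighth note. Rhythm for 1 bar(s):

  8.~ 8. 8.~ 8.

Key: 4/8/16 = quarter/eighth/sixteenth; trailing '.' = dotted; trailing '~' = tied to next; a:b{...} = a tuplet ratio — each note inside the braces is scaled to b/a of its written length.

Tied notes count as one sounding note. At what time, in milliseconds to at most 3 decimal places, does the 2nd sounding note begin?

note 2 onset = 3b = 1040.462ms

1. 0.0ms @ 0 + 1040.462ms (3)
2. 1040.462ms @ 3 + 1040.462ms (3)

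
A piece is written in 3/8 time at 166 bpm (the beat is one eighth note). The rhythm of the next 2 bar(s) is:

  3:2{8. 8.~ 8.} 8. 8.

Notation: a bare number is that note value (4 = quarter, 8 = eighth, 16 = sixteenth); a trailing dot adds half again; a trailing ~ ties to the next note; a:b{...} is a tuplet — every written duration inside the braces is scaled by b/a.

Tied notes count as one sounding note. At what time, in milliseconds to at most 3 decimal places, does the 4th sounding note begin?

note 4 onset = 9/2b = 1626.506ms

1. 0.0ms @ 0 + 361.446ms (1)
2. 361.446ms @ 1 + 722.892ms (2)
3. 1084.337ms @ 3 + 542.169ms (3/2)
4. 1626.506ms @ 9/2 + 542.169ms (3/2)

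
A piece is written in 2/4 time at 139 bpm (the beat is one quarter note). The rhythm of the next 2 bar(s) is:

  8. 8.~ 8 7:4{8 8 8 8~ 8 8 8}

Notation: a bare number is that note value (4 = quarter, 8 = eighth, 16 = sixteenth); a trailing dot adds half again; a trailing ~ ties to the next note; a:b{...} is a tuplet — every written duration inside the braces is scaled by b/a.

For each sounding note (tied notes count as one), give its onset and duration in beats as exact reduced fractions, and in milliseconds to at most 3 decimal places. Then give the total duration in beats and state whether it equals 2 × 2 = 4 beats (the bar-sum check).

1) 0.0ms=0b +323.741ms=3/4b
2) 323.741ms=3/4b +539.568ms=5/4b
3) 863.309ms=2b +123.33ms=2/7b
4) 986.639ms=16/7b +123.33ms=2/7b
5) 1109.969ms=18/7b +123.33ms=2/7b
6) 1233.299ms=20/7b +246.66ms=4/7b
7) 1479.959ms=24/7b +123.33ms=2/7b
8) 1603.289ms=26/7b +123.33ms=2/7b
Σ=4b of 4 (139bpm 2/4) — PASS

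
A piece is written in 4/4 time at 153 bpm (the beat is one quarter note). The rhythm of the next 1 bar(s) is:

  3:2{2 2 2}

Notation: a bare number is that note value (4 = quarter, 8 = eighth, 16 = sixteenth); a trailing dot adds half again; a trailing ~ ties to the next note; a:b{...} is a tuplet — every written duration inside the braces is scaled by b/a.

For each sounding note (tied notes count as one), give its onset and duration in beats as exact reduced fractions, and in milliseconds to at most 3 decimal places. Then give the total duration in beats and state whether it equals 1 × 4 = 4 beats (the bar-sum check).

1) 0.0ms=0b +522.876ms=4/3b
2) 522.876ms=4/3b +522.876ms=4/3b
3) 1045.752ms=8/3b +522.876ms=4/3b
Σ=4b of 4 (153bpm 4/4) — PASS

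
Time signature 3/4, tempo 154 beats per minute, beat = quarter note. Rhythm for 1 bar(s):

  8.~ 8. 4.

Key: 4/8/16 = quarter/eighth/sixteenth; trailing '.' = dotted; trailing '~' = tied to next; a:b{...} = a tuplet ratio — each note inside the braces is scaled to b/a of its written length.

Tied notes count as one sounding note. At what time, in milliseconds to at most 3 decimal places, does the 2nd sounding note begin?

1. 0.0ms @ 0 + 584.416ms (3/2)
2. 584.416ms @ 3/2 + 584.416ms (3/2)

note 2 onset = 3/2b = 584.416ms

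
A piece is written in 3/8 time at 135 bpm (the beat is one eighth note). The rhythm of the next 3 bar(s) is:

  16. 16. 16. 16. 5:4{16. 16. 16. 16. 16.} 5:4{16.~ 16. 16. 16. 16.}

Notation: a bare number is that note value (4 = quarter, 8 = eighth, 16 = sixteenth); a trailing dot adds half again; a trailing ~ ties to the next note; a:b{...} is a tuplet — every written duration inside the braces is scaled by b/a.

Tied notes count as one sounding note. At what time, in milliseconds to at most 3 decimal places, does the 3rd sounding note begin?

note 3 onset = 3/2b = 666.667ms

1. 0.0ms @ 0 + 333.333ms (3/4)
2. 333.333ms @ 3/4 + 333.333ms (3/4)
3. 666.667ms @ 3/2 + 333.333ms (3/4)
4. 1000.0ms @ 9/4 + 333.333ms (3/4)
5. 1333.333ms @ 3 + 266.667ms (3/5)
6. 1600.0ms @ 18/5 + 266.667ms (3/5)
7. 1866.667ms @ 21/5 + 266.667ms (3/5)
8. 2133.333ms @ 24/5 + 266.667ms (3/5)
9. 2400.0ms @ 27/5 + 266.667ms (3/5)
10. 2666.667ms @ 6 + 533.333ms (6/5)
11. 3200.0ms @ 36/5 + 266.667ms (3/5)
12. 3466.667ms @ 39/5 + 266.667ms (3/5)
13. 3733.333ms @ 42/5 + 266.667ms (3/5)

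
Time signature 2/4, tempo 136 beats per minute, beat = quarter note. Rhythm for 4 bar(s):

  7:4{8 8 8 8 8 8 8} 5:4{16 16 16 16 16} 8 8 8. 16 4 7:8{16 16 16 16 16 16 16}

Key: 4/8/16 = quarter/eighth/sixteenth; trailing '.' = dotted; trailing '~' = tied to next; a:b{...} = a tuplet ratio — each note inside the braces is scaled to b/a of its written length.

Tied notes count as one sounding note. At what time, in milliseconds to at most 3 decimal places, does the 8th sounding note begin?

1. 0.0ms @ 0 + 126.05ms (2/7)
2. 126.05ms @ 2/7 + 126.05ms (2/7)
3. 252.101ms @ 4/7 + 126.05ms (2/7)
4. 378.151ms @ 6/7 + 126.05ms (2/7)
5. 504.202ms @ 8/7 + 126.05ms (2/7)
6. 630.252ms @ 10/7 + 126.05ms (2/7)
7. 756.303ms @ 12/7 + 126.05ms (2/7)
8. 882.353ms @ 2 + 88.235ms (1/5)
9. 970.588ms @ 11/5 + 88.235ms (1/5)
10. 1058.824ms @ 12/5 + 88.235ms (1/5)
11. 1147.059ms @ 13/5 + 88.235ms (1/5)
12. 1235.294ms @ 14/5 + 88.235ms (1/5)
13. 1323.529ms @ 3 + 220.588ms (1/2)
14. 1544.118ms @ 7/2 + 220.588ms (1/2)
15. 1764.706ms @ 4 + 330.882ms (3/4)
16. 2095.588ms @ 19/4 + 110.294ms (1/4)
17. 2205.882ms @ 5 + 441.176ms (1)
18. 2647.059ms @ 6 + 126.05ms (2/7)
19. 2773.109ms @ 44/7 + 126.05ms (2/7)
20. 2899.16ms @ 46/7 + 126.05ms (2/7)
21. 3025.21ms @ 48/7 + 126.05ms (2/7)
22. 3151.261ms @ 50/7 + 126.05ms (2/7)
23. 3277.311ms @ 52/7 + 126.05ms (2/7)
24. 3403.361ms @ 54/7 + 126.05ms (2/7)

note 8 onset = 2b = 882.353ms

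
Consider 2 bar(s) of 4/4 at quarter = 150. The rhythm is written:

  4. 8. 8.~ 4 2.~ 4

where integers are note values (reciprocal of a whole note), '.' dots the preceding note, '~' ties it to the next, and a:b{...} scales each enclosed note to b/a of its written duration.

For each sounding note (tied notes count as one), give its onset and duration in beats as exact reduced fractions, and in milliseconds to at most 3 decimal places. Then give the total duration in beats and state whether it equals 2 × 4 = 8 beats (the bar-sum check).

1) 0.0ms=0b +600.0ms=3/2b
2) 600.0ms=3/2b +300.0ms=3/4b
3) 900.0ms=9/4b +700.0ms=7/4b
4) 1600.0ms=4b +1600.0ms=4b
Σ=8b of 8 (150bpm 4/4) — PASS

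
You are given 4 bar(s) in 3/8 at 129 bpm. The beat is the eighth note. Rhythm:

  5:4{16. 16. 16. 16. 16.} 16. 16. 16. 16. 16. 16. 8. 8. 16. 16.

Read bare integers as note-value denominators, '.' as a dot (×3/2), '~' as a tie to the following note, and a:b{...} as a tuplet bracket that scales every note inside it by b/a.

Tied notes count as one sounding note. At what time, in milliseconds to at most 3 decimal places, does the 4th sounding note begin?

note 4 onset = 9/5b = 837.209ms

1. 0.0ms @ 0 + 279.07ms (3/5)
2. 279.07ms @ 3/5 + 279.07ms (3/5)
3. 558.14ms @ 6/5 + 279.07ms (3/5)
4. 837.209ms @ 9/5 + 279.07ms (3/5)
5. 1116.279ms @ 12/5 + 279.07ms (3/5)
6. 1395.349ms @ 3 + 348.837ms (3/4)
7. 1744.186ms @ 15/4 + 348.837ms (3/4)
8. 2093.023ms @ 9/2 + 348.837ms (3/4)
9. 2441.86ms @ 21/4 + 348.837ms (3/4)
10. 2790.698ms @ 6 + 348.837ms (3/4)
11. 3139.535ms @ 27/4 + 348.837ms (3/4)
12. 3488.372ms @ 15/2 + 697.674ms (3/2)
13. 4186.047ms @ 9 + 697.674ms (3/2)
14. 4883.721ms @ 21/2 + 348.837ms (3/4)
15. 5232.558ms @ 45/4 + 348.837ms (3/4)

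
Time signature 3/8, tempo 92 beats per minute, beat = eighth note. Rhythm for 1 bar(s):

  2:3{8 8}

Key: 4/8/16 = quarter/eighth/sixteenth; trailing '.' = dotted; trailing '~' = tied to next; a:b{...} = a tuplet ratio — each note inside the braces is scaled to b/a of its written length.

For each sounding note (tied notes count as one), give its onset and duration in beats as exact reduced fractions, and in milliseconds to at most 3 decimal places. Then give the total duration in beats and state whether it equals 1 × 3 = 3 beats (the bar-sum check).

1) 0.0ms=0b +978.261ms=3/2b
2) 978.261ms=3/2b +978.261ms=3/2b
Σ=3b of 3 (92bpm 3/8) — PASS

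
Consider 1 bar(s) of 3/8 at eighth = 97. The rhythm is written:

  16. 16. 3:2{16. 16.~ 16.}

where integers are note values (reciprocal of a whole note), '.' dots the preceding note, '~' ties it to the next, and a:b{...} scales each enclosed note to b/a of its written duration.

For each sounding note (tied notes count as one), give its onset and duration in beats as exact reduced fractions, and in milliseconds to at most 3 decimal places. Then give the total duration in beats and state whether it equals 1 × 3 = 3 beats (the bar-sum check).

1) 0.0ms=0b +463.918ms=3/4b
2) 463.918ms=3/4b +463.918ms=3/4b
3) 927.835ms=3/2b +309.278ms=1/2b
4) 1237.113ms=2b +618.557ms=1b
Σ=3b of 3 (97bpm 3/8) — PASS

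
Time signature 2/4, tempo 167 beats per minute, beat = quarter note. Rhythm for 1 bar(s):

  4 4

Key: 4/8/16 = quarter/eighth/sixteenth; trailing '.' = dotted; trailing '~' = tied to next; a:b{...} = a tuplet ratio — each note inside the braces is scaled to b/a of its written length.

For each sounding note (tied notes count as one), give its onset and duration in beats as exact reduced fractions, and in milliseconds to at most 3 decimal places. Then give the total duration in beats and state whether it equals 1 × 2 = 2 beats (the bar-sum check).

1) 0.0ms=0b +359.281ms=1b
2) 359.281ms=1b +359.281ms=1b
Σ=2b of 2 (167bpm 2/4) — PASS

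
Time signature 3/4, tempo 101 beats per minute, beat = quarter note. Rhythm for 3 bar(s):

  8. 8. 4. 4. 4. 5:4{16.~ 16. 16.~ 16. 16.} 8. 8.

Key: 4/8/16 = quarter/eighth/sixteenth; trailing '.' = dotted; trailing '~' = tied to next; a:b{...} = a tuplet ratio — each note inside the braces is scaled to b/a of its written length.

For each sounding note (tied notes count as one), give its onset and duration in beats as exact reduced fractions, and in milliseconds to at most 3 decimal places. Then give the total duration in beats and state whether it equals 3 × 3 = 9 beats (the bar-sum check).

1) 0.0ms=0b +445.545ms=3/4b
2) 445.545ms=3/4b +445.545ms=3/4b
3) 891.089ms=3/2b +891.089ms=3/2b
4) 1782.178ms=3b +891.089ms=3/2b
5) 2673.267ms=9/2b +891.089ms=3/2b
6) 3564.356ms=6b +356.436ms=3/5b
7) 3920.792ms=33/5b +356.436ms=3/5b
8) 4277.228ms=36/5b +178.218ms=3/10b
9) 4455.446ms=15/2b +445.545ms=3/4b
10) 4900.99ms=33/4b +445.545ms=3/4b
Σ=9b of 9 (101bpm 3/4) — PASS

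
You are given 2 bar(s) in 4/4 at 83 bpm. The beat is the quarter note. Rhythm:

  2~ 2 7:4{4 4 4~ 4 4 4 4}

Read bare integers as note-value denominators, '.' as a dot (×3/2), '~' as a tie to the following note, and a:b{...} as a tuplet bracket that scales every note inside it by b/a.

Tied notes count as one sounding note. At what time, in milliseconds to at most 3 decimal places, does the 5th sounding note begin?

note 5 onset = 44/7b = 4543.89ms

1. 0.0ms @ 0 + 2891.566ms (4)
2. 2891.566ms @ 4 + 413.081ms (4/7)
3. 3304.647ms @ 32/7 + 413.081ms (4/7)
4. 3717.728ms @ 36/7 + 826.162ms (8/7)
5. 4543.89ms @ 44/7 + 413.081ms (4/7)
6. 4956.971ms @ 48/7 + 413.081ms (4/7)
7. 5370.052ms @ 52/7 + 413.081ms (4/7)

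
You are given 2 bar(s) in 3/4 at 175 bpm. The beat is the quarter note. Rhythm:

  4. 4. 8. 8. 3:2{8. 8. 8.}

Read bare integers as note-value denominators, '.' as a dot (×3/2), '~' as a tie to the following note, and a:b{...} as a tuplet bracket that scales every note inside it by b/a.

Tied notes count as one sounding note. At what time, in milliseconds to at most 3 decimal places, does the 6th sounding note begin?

note 6 onset = 5b = 1714.286ms

1. 0.0ms @ 0 + 514.286ms (3/2)
2. 514.286ms @ 3/2 + 514.286ms (3/2)
3. 1028.571ms @ 3 + 257.143ms (3/4)
4. 1285.714ms @ 15/4 + 257.143ms (3/4)
5. 1542.857ms @ 9/2 + 171.429ms (1/2)
6. 1714.286ms @ 5 + 171.429ms (1/2)
7. 1885.714ms @ 11/2 + 171.429ms (1/2)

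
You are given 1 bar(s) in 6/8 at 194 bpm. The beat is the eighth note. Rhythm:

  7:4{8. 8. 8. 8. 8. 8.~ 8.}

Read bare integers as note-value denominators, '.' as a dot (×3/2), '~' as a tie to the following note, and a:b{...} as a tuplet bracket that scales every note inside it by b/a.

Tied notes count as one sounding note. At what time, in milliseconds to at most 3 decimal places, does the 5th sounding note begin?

note 5 onset = 24/7b = 1060.383ms

1. 0.0ms @ 0 + 265.096ms (6/7)
2. 265.096ms @ 6/7 + 265.096ms (6/7)
3. 530.191ms @ 12/7 + 265.096ms (6/7)
4. 795.287ms @ 18/7 + 265.096ms (6/7)
5. 1060.383ms @ 24/7 + 265.096ms (6/7)
6. 1325.479ms @ 30/7 + 530.191ms (12/7)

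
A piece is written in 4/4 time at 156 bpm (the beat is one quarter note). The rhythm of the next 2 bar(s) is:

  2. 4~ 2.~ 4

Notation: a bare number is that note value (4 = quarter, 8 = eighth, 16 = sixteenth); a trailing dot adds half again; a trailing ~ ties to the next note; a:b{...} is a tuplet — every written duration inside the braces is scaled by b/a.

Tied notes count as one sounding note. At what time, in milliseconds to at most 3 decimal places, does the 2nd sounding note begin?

1. 0.0ms @ 0 + 1153.846ms (3)
2. 1153.846ms @ 3 + 1923.077ms (5)

note 2 onset = 3b = 1153.846ms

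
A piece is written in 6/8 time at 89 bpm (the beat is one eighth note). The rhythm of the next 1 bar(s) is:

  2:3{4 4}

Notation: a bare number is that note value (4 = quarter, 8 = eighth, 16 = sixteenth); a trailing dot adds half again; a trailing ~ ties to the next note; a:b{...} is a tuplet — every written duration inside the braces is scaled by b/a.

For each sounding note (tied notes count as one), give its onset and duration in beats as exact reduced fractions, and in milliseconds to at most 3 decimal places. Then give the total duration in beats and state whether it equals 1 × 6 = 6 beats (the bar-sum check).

1) 0.0ms=0b +2022.472ms=3b
2) 2022.472ms=3b +2022.472ms=3b
Σ=6b of 6 (89bpm 6/8) — PASS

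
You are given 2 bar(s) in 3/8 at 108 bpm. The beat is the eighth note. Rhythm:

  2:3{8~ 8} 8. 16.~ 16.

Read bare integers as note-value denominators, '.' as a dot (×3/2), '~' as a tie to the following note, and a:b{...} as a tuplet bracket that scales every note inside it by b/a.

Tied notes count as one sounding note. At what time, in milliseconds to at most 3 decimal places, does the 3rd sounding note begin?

1. 0.0ms @ 0 + 1666.667ms (3)
2. 1666.667ms @ 3 + 833.333ms (3/2)
3. 2500.0ms @ 9/2 + 833.333ms (3/2)

note 3 onset = 9/2b = 2500.0ms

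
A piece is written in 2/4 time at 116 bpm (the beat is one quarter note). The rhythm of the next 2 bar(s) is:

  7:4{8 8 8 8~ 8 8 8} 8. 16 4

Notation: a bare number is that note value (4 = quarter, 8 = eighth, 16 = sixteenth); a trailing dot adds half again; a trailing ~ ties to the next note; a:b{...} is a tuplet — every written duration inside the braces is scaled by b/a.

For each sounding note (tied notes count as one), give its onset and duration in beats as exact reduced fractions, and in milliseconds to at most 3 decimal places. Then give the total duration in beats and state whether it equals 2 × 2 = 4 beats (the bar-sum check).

1) 0.0ms=0b +147.783ms=2/7b
2) 147.783ms=2/7b +147.783ms=2/7b
3) 295.567ms=4/7b +147.783ms=2/7b
4) 443.35ms=6/7b +295.567ms=4/7b
5) 738.916ms=10/7b +147.783ms=2/7b
6) 886.7ms=12/7b +147.783ms=2/7b
7) 1034.483ms=2b +387.931ms=3/4b
8) 1422.414ms=11/4b +129.31ms=1/4b
9) 1551.724ms=3b +517.241ms=1b
Σ=4b of 4 (116bpm 2/4) — PASS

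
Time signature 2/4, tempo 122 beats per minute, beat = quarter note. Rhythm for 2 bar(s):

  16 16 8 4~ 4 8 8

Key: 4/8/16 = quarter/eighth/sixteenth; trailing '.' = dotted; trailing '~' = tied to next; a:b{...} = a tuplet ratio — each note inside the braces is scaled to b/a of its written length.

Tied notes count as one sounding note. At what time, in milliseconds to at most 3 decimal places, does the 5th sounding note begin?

note 5 onset = 3b = 1475.41ms

1. 0.0ms @ 0 + 122.951ms (1/4)
2. 122.951ms @ 1/4 + 122.951ms (1/4)
3. 245.902ms @ 1/2 + 245.902ms (1/2)
4. 491.803ms @ 1 + 983.607ms (2)
5. 1475.41ms @ 3 + 245.902ms (1/2)
6. 1721.311ms @ 7/2 + 245.902ms (1/2)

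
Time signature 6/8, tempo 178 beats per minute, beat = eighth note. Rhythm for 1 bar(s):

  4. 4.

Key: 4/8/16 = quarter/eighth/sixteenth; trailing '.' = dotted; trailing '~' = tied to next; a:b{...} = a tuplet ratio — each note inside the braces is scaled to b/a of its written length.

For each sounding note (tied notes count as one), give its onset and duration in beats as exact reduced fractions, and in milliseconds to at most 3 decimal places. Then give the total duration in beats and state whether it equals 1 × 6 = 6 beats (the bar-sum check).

1) 0.0ms=0b +1011.236ms=3b
2) 1011.236ms=3b +1011.236ms=3b
Σ=6b of 6 (178bpm 6/8) — PASS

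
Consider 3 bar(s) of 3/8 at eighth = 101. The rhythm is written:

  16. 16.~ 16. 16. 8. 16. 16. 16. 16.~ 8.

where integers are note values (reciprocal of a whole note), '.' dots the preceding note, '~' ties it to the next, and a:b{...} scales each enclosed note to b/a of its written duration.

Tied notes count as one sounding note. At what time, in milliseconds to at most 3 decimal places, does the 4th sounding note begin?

note 4 onset = 3b = 1782.178ms

1. 0.0ms @ 0 + 445.545ms (3/4)
2. 445.545ms @ 3/4 + 891.089ms (3/2)
3. 1336.634ms @ 9/4 + 445.545ms (3/4)
4. 1782.178ms @ 3 + 891.089ms (3/2)
5. 2673.267ms @ 9/2 + 445.545ms (3/4)
6. 3118.812ms @ 21/4 + 445.545ms (3/4)
7. 3564.356ms @ 6 + 445.545ms (3/4)
8. 4009.901ms @ 27/4 + 1336.634ms (9/4)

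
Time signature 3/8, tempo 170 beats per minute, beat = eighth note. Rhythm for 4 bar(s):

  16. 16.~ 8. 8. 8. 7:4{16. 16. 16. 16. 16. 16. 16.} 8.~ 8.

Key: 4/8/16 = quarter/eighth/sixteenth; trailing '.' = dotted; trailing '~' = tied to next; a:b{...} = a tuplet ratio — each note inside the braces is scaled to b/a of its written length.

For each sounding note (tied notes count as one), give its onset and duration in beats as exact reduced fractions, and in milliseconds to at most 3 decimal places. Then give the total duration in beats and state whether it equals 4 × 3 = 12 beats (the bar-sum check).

1) 0.0ms=0b +264.706ms=3/4b
2) 264.706ms=3/4b +794.118ms=9/4b
3) 1058.824ms=3b +529.412ms=3/2b
4) 1588.235ms=9/2b +529.412ms=3/2b
5) 2117.647ms=6b +151.261ms=3/7b
6) 2268.908ms=45/7b +151.261ms=3/7b
7) 2420.168ms=48/7b +151.261ms=3/7b
8) 2571.429ms=51/7b +151.261ms=3/7b
9) 2722.689ms=54/7b +151.261ms=3/7b
10) 2873.95ms=57/7b +151.261ms=3/7b
11) 3025.21ms=60/7b +151.261ms=3/7b
12) 3176.471ms=9b +1058.824ms=3b
Σ=12b of 12 (170bpm 3/8) — PASS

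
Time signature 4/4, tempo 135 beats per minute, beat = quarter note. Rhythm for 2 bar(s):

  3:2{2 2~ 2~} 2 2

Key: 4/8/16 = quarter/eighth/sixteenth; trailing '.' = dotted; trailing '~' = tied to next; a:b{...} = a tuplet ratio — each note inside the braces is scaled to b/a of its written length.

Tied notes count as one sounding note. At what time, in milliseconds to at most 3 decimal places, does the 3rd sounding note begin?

note 3 onset = 6b = 2666.667ms

1. 0.0ms @ 0 + 592.593ms (4/3)
2. 592.593ms @ 4/3 + 2074.074ms (14/3)
3. 2666.667ms @ 6 + 888.889ms (2)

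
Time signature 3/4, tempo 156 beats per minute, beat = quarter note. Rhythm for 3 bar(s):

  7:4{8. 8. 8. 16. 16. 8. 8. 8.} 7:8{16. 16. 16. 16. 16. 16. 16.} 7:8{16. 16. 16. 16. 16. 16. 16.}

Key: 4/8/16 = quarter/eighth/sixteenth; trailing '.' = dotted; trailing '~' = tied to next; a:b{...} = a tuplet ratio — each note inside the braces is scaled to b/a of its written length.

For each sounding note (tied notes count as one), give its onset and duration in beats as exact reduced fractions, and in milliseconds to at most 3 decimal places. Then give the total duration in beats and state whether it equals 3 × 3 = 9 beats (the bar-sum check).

1) 0.0ms=0b +164.835ms=3/7b
2) 164.835ms=3/7b +164.835ms=3/7b
3) 329.67ms=6/7b +164.835ms=3/7b
4) 494.505ms=9/7b +82.418ms=3/14b
5) 576.923ms=3/2b +82.418ms=3/14b
6) 659.341ms=12/7b +164.835ms=3/7b
7) 824.176ms=15/7b +164.835ms=3/7b
8) 989.011ms=18/7b +164.835ms=3/7b
9) 1153.846ms=3b +164.835ms=3/7b
10) 1318.681ms=24/7b +164.835ms=3/7b
11) 1483.516ms=27/7b +164.835ms=3/7b
12) 1648.352ms=30/7b +164.835ms=3/7b
13) 1813.187ms=33/7b +164.835ms=3/7b
14) 1978.022ms=36/7b +164.835ms=3/7b
15) 2142.857ms=39/7b +164.835ms=3/7b
16) 2307.692ms=6b +164.835ms=3/7b
17) 2472.527ms=45/7b +164.835ms=3/7b
18) 2637.363ms=48/7b +164.835ms=3/7b
19) 2802.198ms=51/7b +164.835ms=3/7b
20) 2967.033ms=54/7b +164.835ms=3/7b
21) 3131.868ms=57/7b +164.835ms=3/7b
22) 3296.703ms=60/7b +164.835ms=3/7b
Σ=9b of 9 (156bpm 3/4) — PASS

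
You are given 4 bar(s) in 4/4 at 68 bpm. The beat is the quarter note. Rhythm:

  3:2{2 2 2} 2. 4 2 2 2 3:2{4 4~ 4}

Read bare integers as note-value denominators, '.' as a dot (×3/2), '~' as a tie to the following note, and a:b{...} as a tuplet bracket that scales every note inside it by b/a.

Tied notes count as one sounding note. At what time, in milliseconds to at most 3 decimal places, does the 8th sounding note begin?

1. 0.0ms @ 0 + 1176.471ms (4/3)
2. 1176.471ms @ 4/3 + 1176.471ms (4/3)
3. 2352.941ms @ 8/3 + 1176.471ms (4/3)
4. 3529.412ms @ 4 + 2647.059ms (3)
5. 6176.471ms @ 7 + 882.353ms (1)
6. 7058.824ms @ 8 + 1764.706ms (2)
7. 8823.529ms @ 10 + 1764.706ms (2)
8. 10588.235ms @ 12 + 1764.706ms (2)
9. 12352.941ms @ 14 + 588.235ms (2/3)
10. 12941.176ms @ 44/3 + 1176.471ms (4/3)

note 8 onset = 12b = 10588.235ms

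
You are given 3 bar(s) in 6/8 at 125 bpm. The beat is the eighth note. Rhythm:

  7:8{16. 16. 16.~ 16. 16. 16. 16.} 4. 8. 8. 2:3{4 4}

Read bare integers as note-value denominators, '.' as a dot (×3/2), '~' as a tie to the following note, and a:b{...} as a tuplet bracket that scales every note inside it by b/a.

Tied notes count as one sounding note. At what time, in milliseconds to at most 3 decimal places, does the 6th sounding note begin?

note 6 onset = 36/7b = 2468.571ms

1. 0.0ms @ 0 + 411.429ms (6/7)
2. 411.429ms @ 6/7 + 411.429ms (6/7)
3. 822.857ms @ 12/7 + 822.857ms (12/7)
4. 1645.714ms @ 24/7 + 411.429ms (6/7)
5. 2057.143ms @ 30/7 + 411.429ms (6/7)
6. 2468.571ms @ 36/7 + 411.429ms (6/7)
7. 2880.0ms @ 6 + 1440.0ms (3)
8. 4320.0ms @ 9 + 720.0ms (3/2)
9. 5040.0ms @ 21/2 + 720.0ms (3/2)
10. 5760.0ms @ 12 + 1440.0ms (3)
11. 7200.0ms @ 15 + 1440.0ms (3)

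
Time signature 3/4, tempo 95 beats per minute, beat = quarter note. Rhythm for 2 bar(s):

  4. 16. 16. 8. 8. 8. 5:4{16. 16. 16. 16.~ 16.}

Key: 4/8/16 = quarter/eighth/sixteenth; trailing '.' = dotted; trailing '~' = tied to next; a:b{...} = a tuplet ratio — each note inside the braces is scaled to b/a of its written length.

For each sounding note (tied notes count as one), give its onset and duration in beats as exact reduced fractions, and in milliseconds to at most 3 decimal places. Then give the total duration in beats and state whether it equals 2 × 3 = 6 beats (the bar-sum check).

1) 0.0ms=0b +947.368ms=3/2b
2) 947.368ms=3/2b +236.842ms=3/8b
3) 1184.211ms=15/8b +236.842ms=3/8b
4) 1421.053ms=9/4b +473.684ms=3/4b
5) 1894.737ms=3b +473.684ms=3/4b
6) 2368.421ms=15/4b +473.684ms=3/4b
7) 2842.105ms=9/2b +189.474ms=3/10b
8) 3031.579ms=24/5b +189.474ms=3/10b
9) 3221.053ms=51/10b +189.474ms=3/10b
10) 3410.526ms=27/5b +378.947ms=3/5b
Σ=6b of 6 (95bpm 3/4) — PASS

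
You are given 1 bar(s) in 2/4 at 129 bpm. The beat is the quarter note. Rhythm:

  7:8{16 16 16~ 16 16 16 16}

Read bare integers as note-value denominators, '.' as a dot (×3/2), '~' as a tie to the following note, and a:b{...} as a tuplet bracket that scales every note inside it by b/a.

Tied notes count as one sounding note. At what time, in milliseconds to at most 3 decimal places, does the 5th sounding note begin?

note 5 onset = 10/7b = 664.452ms

1. 0.0ms @ 0 + 132.89ms (2/7)
2. 132.89ms @ 2/7 + 132.89ms (2/7)
3. 265.781ms @ 4/7 + 265.781ms (4/7)
4. 531.561ms @ 8/7 + 132.89ms (2/7)
5. 664.452ms @ 10/7 + 132.89ms (2/7)
6. 797.342ms @ 12/7 + 132.89ms (2/7)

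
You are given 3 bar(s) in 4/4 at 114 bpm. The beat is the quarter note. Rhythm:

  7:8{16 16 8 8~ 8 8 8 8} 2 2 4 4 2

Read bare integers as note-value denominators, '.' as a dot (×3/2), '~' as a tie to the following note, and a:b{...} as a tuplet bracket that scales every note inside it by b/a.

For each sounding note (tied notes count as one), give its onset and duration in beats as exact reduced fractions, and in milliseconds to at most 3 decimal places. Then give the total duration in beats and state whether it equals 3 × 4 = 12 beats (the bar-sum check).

1) 0.0ms=0b +150.376ms=2/7b
2) 150.376ms=2/7b +150.376ms=2/7b
3) 300.752ms=4/7b +300.752ms=4/7b
4) 601.504ms=8/7b +601.504ms=8/7b
5) 1203.008ms=16/7b +300.752ms=4/7b
6) 1503.759ms=20/7b +300.752ms=4/7b
7) 1804.511ms=24/7b +300.752ms=4/7b
8) 2105.263ms=4b +1052.632ms=2b
9) 3157.895ms=6b +1052.632ms=2b
10) 4210.526ms=8b +526.316ms=1b
11) 4736.842ms=9b +526.316ms=1b
12) 5263.158ms=10b +1052.632ms=2b
Σ=12b of 12 (114bpm 4/4) — PASS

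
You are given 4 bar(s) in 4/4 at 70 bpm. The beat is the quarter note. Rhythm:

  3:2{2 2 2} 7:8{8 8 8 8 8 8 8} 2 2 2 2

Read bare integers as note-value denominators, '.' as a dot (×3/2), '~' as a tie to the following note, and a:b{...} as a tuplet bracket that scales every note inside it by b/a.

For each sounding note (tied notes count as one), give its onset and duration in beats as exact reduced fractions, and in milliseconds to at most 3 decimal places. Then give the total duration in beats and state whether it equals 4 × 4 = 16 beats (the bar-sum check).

1) 0.0ms=0b +1142.857ms=4/3b
2) 1142.857ms=4/3b +1142.857ms=4/3b
3) 2285.714ms=8/3b +1142.857ms=4/3b
4) 3428.571ms=4b +489.796ms=4/7b
5) 3918.367ms=32/7b +489.796ms=4/7b
6) 4408.163ms=36/7b +489.796ms=4/7b
7) 4897.959ms=40/7b +489.796ms=4/7b
8) 5387.755ms=44/7b +489.796ms=4/7b
9) 5877.551ms=48/7b +489.796ms=4/7b
10) 6367.347ms=52/7b +489.796ms=4/7b
11) 6857.143ms=8b +1714.286ms=2b
12) 8571.429ms=10b +1714.286ms=2b
13) 10285.714ms=12b +1714.286ms=2b
14) 12000.0ms=14b +1714.286ms=2b
Σ=16b of 16 (70bpm 4/4) — PASS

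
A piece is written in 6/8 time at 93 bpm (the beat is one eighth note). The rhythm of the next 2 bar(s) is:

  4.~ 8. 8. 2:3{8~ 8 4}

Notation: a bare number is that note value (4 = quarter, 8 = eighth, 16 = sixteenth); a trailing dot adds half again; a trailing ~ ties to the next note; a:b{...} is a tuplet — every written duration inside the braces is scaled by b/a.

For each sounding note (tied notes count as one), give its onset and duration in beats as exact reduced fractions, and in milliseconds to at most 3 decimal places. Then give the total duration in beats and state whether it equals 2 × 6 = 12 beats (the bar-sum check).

1) 0.0ms=0b +2903.226ms=9/2b
2) 2903.226ms=9/2b +967.742ms=3/2b
3) 3870.968ms=6b +1935.484ms=3b
4) 5806.452ms=9b +1935.484ms=3b
Σ=12b of 12 (93bpm 6/8) — PASS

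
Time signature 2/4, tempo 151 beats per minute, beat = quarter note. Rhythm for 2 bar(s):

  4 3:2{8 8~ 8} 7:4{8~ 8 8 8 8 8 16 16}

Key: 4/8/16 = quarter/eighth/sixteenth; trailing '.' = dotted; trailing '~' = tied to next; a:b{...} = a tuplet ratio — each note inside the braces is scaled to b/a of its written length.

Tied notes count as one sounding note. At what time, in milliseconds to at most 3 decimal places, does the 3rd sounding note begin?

note 3 onset = 4/3b = 529.801ms

1. 0.0ms @ 0 + 397.351ms (1)
2. 397.351ms @ 1 + 132.45ms (1/3)
3. 529.801ms @ 4/3 + 264.901ms (2/3)
4. 794.702ms @ 2 + 227.058ms (4/7)
5. 1021.76ms @ 18/7 + 113.529ms (2/7)
6. 1135.289ms @ 20/7 + 113.529ms (2/7)
7. 1248.817ms @ 22/7 + 113.529ms (2/7)
8. 1362.346ms @ 24/7 + 113.529ms (2/7)
9. 1475.875ms @ 26/7 + 56.764ms (1/7)
10. 1532.64ms @ 27/7 + 56.764ms (1/7)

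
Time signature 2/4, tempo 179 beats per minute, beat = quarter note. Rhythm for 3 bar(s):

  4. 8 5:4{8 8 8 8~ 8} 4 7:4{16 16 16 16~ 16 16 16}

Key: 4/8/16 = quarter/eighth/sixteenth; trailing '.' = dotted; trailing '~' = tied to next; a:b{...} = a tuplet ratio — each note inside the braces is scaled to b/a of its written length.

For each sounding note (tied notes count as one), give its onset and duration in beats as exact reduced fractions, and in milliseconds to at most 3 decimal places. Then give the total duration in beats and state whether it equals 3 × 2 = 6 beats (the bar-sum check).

1) 0.0ms=0b +502.793ms=3/2b
2) 502.793ms=3/2b +167.598ms=1/2b
3) 670.391ms=2b +134.078ms=2/5b
4) 804.469ms=12/5b +134.078ms=2/5b
5) 938.547ms=14/5b +134.078ms=2/5b
6) 1072.626ms=16/5b +268.156ms=4/5b
7) 1340.782ms=4b +335.196ms=1b
8) 1675.978ms=5b +47.885ms=1/7b
9) 1723.863ms=36/7b +47.885ms=1/7b
10) 1771.748ms=37/7b +47.885ms=1/7b
11) 1819.633ms=38/7b +95.77ms=2/7b
12) 1915.403ms=40/7b +47.885ms=1/7b
13) 1963.288ms=41/7b +47.885ms=1/7b
Σ=6b of 6 (179bpm 2/4) — PASS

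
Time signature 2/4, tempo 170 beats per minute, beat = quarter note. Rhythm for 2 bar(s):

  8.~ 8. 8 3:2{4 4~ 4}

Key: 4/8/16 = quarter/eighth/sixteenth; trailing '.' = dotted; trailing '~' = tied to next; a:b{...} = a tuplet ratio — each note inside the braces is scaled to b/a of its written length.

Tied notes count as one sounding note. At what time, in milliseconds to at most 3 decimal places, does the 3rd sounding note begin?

1. 0.0ms @ 0 + 529.412ms (3/2)
2. 529.412ms @ 3/2 + 176.471ms (1/2)
3. 705.882ms @ 2 + 235.294ms (2/3)
4. 941.176ms @ 8/3 + 470.588ms (4/3)

note 3 onset = 2b = 705.882ms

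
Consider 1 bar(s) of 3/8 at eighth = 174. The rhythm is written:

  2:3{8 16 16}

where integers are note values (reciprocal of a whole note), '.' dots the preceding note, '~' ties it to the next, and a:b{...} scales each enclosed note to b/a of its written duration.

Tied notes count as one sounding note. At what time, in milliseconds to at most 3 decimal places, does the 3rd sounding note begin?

1. 0.0ms @ 0 + 517.241ms (3/2)
2. 517.241ms @ 3/2 + 258.621ms (3/4)
3. 775.862ms @ 9/4 + 258.621ms (3/4)

note 3 onset = 9/4b = 775.862ms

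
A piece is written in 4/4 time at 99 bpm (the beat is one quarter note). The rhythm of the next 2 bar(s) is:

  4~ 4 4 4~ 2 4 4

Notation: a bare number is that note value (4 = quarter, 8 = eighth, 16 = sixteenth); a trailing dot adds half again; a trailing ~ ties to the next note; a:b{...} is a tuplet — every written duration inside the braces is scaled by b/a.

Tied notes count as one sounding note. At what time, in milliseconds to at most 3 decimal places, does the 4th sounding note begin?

1. 0.0ms @ 0 + 1212.121ms (2)
2. 1212.121ms @ 2 + 606.061ms (1)
3. 1818.182ms @ 3 + 1818.182ms (3)
4. 3636.364ms @ 6 + 606.061ms (1)
5. 4242.424ms @ 7 + 606.061ms (1)

note 4 onset = 6b = 3636.364ms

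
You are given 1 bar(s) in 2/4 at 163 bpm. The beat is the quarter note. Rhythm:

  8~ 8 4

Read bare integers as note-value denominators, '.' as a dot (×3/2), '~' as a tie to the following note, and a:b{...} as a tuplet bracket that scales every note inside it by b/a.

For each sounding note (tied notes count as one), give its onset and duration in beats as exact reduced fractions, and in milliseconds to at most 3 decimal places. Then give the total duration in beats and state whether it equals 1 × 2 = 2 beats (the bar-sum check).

1) 0.0ms=0b +368.098ms=1b
2) 368.098ms=1b +368.098ms=1b
Σ=2b of 2 (163bpm 2/4) — PASS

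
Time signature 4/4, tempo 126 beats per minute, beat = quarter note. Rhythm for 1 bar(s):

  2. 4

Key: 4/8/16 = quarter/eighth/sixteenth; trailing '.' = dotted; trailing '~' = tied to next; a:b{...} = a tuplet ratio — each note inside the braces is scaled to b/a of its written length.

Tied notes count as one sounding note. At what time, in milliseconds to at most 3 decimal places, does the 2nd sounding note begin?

note 2 onset = 3b = 1428.571ms

1. 0.0ms @ 0 + 1428.571ms (3)
2. 1428.571ms @ 3 + 476.19ms (1)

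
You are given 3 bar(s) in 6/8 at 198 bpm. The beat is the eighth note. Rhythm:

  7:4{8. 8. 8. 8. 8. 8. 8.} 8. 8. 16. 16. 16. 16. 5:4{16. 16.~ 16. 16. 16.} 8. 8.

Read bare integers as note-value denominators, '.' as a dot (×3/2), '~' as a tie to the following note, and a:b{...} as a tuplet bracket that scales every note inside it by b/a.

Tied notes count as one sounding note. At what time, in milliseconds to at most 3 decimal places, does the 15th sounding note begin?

note 15 onset = 63/5b = 3818.182ms

1. 0.0ms @ 0 + 259.74ms (6/7)
2. 259.74ms @ 6/7 + 259.74ms (6/7)
3. 519.481ms @ 12/7 + 259.74ms (6/7)
4. 779.221ms @ 18/7 + 259.74ms (6/7)
5. 1038.961ms @ 24/7 + 259.74ms (6/7)
6. 1298.701ms @ 30/7 + 259.74ms (6/7)
7. 1558.442ms @ 36/7 + 259.74ms (6/7)
8. 1818.182ms @ 6 + 454.545ms (3/2)
9. 2272.727ms @ 15/2 + 454.545ms (3/2)
10. 2727.273ms @ 9 + 227.273ms (3/4)
11. 2954.545ms @ 39/4 + 227.273ms (3/4)
12. 3181.818ms @ 21/2 + 227.273ms (3/4)
13. 3409.091ms @ 45/4 + 227.273ms (3/4)
14. 3636.364ms @ 12 + 181.818ms (3/5)
15. 3818.182ms @ 63/5 + 363.636ms (6/5)
16. 4181.818ms @ 69/5 + 181.818ms (3/5)
17. 4363.636ms @ 72/5 + 181.818ms (3/5)
18. 4545.455ms @ 15 + 454.545ms (3/2)
19. 5000.0ms @ 33/2 + 454.545ms (3/2)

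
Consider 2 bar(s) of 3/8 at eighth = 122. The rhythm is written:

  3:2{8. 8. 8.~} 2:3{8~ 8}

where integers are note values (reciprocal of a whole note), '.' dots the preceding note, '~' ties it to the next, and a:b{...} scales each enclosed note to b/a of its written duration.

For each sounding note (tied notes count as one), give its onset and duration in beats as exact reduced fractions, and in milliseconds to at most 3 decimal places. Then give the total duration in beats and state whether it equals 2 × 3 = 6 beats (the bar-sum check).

1) 0.0ms=0b +491.803ms=1b
2) 491.803ms=1b +491.803ms=1b
3) 983.607ms=2b +1967.213ms=4b
Σ=6b of 6 (122bpm 3/8) — PASS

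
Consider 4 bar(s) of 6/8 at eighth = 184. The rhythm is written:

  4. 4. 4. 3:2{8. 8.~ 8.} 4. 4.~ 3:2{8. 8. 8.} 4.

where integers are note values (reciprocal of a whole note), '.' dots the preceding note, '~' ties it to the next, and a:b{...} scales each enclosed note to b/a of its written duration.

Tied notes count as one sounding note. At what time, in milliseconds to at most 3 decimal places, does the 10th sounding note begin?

note 10 onset = 21b = 6847.826ms

1. 0.0ms @ 0 + 978.261ms (3)
2. 978.261ms @ 3 + 978.261ms (3)
3. 1956.522ms @ 6 + 978.261ms (3)
4. 2934.783ms @ 9 + 326.087ms (1)
5. 3260.87ms @ 10 + 652.174ms (2)
6. 3913.043ms @ 12 + 978.261ms (3)
7. 4891.304ms @ 15 + 1304.348ms (4)
8. 6195.652ms @ 19 + 326.087ms (1)
9. 6521.739ms @ 20 + 326.087ms (1)
10. 6847.826ms @ 21 + 978.261ms (3)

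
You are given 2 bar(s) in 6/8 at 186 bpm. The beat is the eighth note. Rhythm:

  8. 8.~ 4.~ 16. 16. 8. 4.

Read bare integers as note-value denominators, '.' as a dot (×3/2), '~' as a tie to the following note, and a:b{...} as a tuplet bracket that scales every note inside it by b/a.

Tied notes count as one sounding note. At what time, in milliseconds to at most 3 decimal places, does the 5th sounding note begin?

1. 0.0ms @ 0 + 483.871ms (3/2)
2. 483.871ms @ 3/2 + 1693.548ms (21/4)
3. 2177.419ms @ 27/4 + 241.935ms (3/4)
4. 2419.355ms @ 15/2 + 483.871ms (3/2)
5. 2903.226ms @ 9 + 967.742ms (3)

note 5 onset = 9b = 2903.226ms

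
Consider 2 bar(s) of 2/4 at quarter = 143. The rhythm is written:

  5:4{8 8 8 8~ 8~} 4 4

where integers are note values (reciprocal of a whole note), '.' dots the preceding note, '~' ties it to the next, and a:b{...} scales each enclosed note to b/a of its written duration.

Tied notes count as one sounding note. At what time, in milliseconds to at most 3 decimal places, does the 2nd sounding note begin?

note 2 onset = 2/5b = 167.832ms

1. 0.0ms @ 0 + 167.832ms (2/5)
2. 167.832ms @ 2/5 + 167.832ms (2/5)
3. 335.664ms @ 4/5 + 167.832ms (2/5)
4. 503.497ms @ 6/5 + 755.245ms (9/5)
5. 1258.741ms @ 3 + 419.58ms (1)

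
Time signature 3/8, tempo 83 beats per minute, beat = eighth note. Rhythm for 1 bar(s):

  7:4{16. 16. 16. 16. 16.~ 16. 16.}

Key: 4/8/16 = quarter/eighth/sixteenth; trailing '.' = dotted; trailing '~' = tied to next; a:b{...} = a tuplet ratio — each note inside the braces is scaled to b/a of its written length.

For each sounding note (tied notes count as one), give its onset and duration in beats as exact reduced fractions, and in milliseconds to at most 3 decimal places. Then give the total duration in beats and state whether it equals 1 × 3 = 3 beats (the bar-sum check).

1) 0.0ms=0b +309.811ms=3/7b
2) 309.811ms=3/7b +309.811ms=3/7b
3) 619.621ms=6/7b +309.811ms=3/7b
4) 929.432ms=9/7b +309.811ms=3/7b
5) 1239.243ms=12/7b +619.621ms=6/7b
6) 1858.864ms=18/7b +309.811ms=3/7b
Σ=3b of 3 (83bpm 3/8) — PASS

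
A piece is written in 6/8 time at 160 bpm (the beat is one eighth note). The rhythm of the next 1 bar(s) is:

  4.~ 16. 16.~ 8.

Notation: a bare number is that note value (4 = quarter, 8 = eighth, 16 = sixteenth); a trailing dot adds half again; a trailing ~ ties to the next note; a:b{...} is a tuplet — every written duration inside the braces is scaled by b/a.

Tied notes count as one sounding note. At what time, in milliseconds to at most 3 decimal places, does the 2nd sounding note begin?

1. 0.0ms @ 0 + 1406.25ms (15/4)
2. 1406.25ms @ 15/4 + 843.75ms (9/4)

note 2 onset = 15/4b = 1406.25ms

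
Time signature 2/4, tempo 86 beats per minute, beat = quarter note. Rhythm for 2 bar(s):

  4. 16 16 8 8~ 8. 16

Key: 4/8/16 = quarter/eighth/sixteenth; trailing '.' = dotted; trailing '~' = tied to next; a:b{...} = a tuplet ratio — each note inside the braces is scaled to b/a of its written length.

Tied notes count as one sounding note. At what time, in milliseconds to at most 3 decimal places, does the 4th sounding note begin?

1. 0.0ms @ 0 + 1046.512ms (3/2)
2. 1046.512ms @ 3/2 + 174.419ms (1/4)
3. 1220.93ms @ 7/4 + 174.419ms (1/4)
4. 1395.349ms @ 2 + 348.837ms (1/2)
5. 1744.186ms @ 5/2 + 872.093ms (5/4)
6. 2616.279ms @ 15/4 + 174.419ms (1/4)

note 4 onset = 2b = 1395.349ms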